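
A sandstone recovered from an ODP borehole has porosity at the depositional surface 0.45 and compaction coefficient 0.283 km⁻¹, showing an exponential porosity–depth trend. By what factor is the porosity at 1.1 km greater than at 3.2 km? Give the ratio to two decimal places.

1.81

φ(d₁)/φ(d₂) = e^(−β·d₁)/e^(−β·d₂) = e^{β(d₂−d₁)}
= exp(0.283 × 2.1) = exp(0.5943) = 1.8118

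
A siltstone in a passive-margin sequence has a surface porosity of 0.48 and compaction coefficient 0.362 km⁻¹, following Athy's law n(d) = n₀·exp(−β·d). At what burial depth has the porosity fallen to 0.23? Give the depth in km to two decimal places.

Invert Athy's law: d = ln(n₀/n) / β
d = ln(0.48/0.23) / 0.362 = ln(2.087) / 0.362 = 0.7357 / 0.362 = 2.032 km

2.03 km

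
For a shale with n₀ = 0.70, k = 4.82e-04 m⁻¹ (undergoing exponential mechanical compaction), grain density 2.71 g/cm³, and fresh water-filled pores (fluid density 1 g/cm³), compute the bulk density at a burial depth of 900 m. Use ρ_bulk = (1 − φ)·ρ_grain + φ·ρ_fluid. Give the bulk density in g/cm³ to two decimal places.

Working in km (1 km = 1000 m; k in km⁻¹ = k in m⁻¹ × 1000):
Porosity at depth: n = 0.7·exp(−0.482×0.9) = 0.7×0.6480 = 0.4536
Bulk density: ρ_b = (1−n)ρ_g + n·ρ_f = 0.5464×2.71 + 0.4536×1
       = 1.481 + 0.454 = 1.934 g/cm³

1.93 g/cm³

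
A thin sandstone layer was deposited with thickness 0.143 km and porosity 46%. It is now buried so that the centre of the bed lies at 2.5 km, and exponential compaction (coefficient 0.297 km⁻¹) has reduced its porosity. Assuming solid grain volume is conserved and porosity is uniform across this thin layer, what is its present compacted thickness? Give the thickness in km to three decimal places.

0.099 km

Porosity at 2.5 km: phi = 0.46·exp(−0.297×2.5) = 0.2189
Solid-volume conservation: h(1−phi) = h₀(1−phi₀) ⇒ h = h₀·(1−phi₀)/(1−phi)
h = 0.143 × (1 − 0.46)/(1 − 0.2189) = 0.143 × 0.6914 = 0.0989 km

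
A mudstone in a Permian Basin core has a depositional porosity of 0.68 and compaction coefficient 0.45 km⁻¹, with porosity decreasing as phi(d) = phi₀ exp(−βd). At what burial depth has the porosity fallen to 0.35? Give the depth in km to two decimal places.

1.48 km

Invert Athy's law: d = ln(phi₀/phi) / β
d = ln(0.68/0.35) / 0.45 = ln(1.943) / 0.45 = 0.6642 / 0.45 = 1.476 km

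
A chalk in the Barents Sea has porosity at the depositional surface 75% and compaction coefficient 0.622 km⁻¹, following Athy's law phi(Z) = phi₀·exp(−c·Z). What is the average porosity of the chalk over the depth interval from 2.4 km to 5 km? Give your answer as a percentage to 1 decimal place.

8.4%

⟨phi⟩ = (1/(Z₂−Z₁)) ∫ phi₀ e^(−cZ) dZ = phi₀·(e^(−c·Z₁) − e^(−c·Z₂)) / (c·(Z₂−Z₁))
e^(−0.622×2.4) = 0.2247; e^(−0.622×5) = 0.0446
⟨phi⟩ = 0.75 × (0.2247 − 0.0446) / (0.622 × 2.6) = 0.75 × 0.1114 = 0.0835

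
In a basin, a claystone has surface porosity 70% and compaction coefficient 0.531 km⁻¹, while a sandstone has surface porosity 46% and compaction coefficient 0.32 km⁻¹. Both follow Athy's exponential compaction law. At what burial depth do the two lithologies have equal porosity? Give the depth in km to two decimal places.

Set φ₀ₐ e^(−cₐz) = φ₀ᵦ e^(−cᵦz) ⇒ ln(φ₀ₐ/φ₀ᵦ) = (cₐ − cᵦ)·z
z = ln(0.7/0.46) / (0.531 − 0.32) = 0.4199 / 0.211 = 1.990 km

1.99 km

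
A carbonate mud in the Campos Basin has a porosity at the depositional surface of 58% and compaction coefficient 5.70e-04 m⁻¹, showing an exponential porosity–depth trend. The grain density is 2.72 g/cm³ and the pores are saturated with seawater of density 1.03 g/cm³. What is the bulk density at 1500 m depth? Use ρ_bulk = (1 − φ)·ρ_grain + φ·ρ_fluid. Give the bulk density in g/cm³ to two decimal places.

Working in km (1 km = 1000 m; β in km⁻¹ = β in m⁻¹ × 1000):
Porosity at depth: n = 0.58·exp(−0.57×1.5) = 0.58×0.4253 = 0.2467
Bulk density: ρ_b = (1−n)ρ_g + n·ρ_f = 0.7533×2.72 + 0.2467×1.03
       = 2.049 + 0.254 = 2.303 g/cm³

2.30 g/cm³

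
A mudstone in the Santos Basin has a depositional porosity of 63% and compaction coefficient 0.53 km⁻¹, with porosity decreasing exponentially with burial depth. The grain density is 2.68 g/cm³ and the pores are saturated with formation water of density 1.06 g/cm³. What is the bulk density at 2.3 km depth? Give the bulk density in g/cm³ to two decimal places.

2.38 g/cm³

Porosity at depth: n = 0.63·exp(−0.53×2.3) = 0.63×0.2955 = 0.1862
Bulk density: ρ_b = (1−n)ρ_g + n·ρ_f = 0.8138×2.68 + 0.1862×1.06
       = 2.181 + 0.197 = 2.378 g/cm³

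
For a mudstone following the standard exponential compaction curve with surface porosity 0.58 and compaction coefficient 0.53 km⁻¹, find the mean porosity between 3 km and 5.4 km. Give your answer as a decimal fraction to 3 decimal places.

⟨φ⟩ = (1/(d₂−d₁)) ∫ φ₀ e^(−cd) dd = φ₀·(e^(−c·d₁) − e^(−c·d₂)) / (c·(d₂−d₁))
e^(−0.53×3) = 0.2039; e^(−0.53×5.4) = 0.0572
⟨φ⟩ = 0.58 × (0.2039 − 0.0572) / (0.53 × 2.4) = 0.58 × 0.1154 = 0.0669

0.067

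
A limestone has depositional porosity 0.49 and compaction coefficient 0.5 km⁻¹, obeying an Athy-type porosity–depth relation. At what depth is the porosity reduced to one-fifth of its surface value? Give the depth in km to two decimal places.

phi/phi₀ = 1/5 ⇒ exp(−β·z) = 1/5 ⇒ z = ln(5) / β
z = 1.6094 / 0.5 = 3.219 km

3.22 km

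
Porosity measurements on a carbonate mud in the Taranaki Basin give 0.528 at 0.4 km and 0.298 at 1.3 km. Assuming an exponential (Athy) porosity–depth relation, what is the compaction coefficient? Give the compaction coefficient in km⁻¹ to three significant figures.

Athy: φ(Z) = φ₀ e^(−βZ) ⇒ φ₁/φ₂ = e^{β(Z₂−Z₁)} ⇒ β = ln(φ₁/φ₂)/(Z₂−Z₁)
β = ln(0.528/0.298) / (1.3 − 0.4) = ln(1.772) / 0.9 = 0.5720 / 0.9 = 0.6356 km⁻¹

0.636 km⁻¹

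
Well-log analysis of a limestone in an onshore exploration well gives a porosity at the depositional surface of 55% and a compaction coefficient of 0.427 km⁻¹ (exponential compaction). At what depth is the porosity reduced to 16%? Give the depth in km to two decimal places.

2.89 km

Invert Athy's law: d = ln(n₀/n) / k
d = ln(0.55/0.16) / 0.427 = ln(3.438) / 0.427 = 1.2347 / 0.427 = 2.892 km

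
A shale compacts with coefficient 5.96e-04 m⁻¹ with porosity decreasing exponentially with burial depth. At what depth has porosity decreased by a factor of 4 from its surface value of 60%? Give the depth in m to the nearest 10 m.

Working in km (1 km = 1000 m; β in km⁻¹ = β in m⁻¹ × 1000):
φ/φ₀ = 1/4 ⇒ exp(−β·z) = 1/4 ⇒ z = ln(4) / β
z = 1.3863 / 0.596 = 2.326 km

2330 m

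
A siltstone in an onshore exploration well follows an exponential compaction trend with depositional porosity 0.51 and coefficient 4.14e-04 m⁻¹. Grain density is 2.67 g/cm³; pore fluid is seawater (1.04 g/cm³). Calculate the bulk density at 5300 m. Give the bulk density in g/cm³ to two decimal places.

Working in km (1 km = 1000 m; c in km⁻¹ = c in m⁻¹ × 1000):
Porosity at depth: φ = 0.51·exp(−0.414×5.3) = 0.51×0.1114 = 0.0568
Bulk density: ρ_b = (1−φ)ρ_g + φ·ρ_f = 0.9432×2.67 + 0.0568×1.04
       = 2.518 + 0.059 = 2.577 g/cm³

2.58 g/cm³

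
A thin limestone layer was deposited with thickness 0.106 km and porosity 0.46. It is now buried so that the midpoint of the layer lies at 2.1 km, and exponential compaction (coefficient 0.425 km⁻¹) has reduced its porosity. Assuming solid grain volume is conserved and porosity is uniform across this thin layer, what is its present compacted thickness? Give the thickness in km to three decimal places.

Porosity at 2.1 km: φ = 0.46·exp(−0.425×2.1) = 0.1884
Solid-volume conservation: h(1−φ) = h₀(1−φ₀) ⇒ h = h₀·(1−φ₀)/(1−φ)
h = 0.106 × (1 − 0.46)/(1 − 0.1884) = 0.106 × 0.6654 = 0.0705 km

0.071 km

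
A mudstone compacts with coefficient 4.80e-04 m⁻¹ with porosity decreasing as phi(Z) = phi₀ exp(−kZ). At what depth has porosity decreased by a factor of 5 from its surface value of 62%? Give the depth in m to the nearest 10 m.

Working in km (1 km = 1000 m; k in km⁻¹ = k in m⁻¹ × 1000):
phi/phi₀ = 1/5 ⇒ exp(−k·Z) = 1/5 ⇒ Z = ln(5) / k
Z = 1.6094 / 0.48 = 3.353 km

3350 m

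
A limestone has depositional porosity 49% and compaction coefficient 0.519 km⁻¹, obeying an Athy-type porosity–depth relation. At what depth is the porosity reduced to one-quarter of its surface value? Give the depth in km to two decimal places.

phi/phi₀ = 1/4 ⇒ exp(−c·z) = 1/4 ⇒ z = ln(4) / c
z = 1.3863 / 0.519 = 2.671 km

2.67 km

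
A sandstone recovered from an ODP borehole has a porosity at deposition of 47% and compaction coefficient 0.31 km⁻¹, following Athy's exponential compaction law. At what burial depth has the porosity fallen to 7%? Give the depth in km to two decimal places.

6.14 km

Invert Athy's law: Z = ln(n₀/n) / β
Z = ln(0.47/0.07) / 0.31 = ln(6.714) / 0.31 = 1.9042 / 0.31 = 6.143 km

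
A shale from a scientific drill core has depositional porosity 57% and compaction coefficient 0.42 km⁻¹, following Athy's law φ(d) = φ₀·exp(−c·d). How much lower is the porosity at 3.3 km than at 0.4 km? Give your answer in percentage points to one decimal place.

33.9 percentage points

φ(0.4) = 0.57·e^(−0.42×0.4) = 0.4819
φ(3.3) = 0.57·e^(−0.42×3.3) = 0.1425
Δφ = 0.4819 − 0.1425 = 0.3393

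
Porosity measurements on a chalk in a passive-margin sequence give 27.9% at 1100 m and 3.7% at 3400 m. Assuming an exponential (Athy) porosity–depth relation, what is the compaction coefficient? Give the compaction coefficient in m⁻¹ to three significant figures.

Working in km (1 km = 1000 m; β in km⁻¹ = β in m⁻¹ × 1000):
Athy: n(d) = n₀ e^(−βd) ⇒ n₁/n₂ = e^{β(d₂−d₁)} ⇒ β = ln(n₁/n₂)/(d₂−d₁)
β = ln(0.279/0.037) / (3.4 − 1.1) = ln(7.541) / 2.3 = 2.0203 / 2.3 = 0.8784 km⁻¹

0.000878 m⁻¹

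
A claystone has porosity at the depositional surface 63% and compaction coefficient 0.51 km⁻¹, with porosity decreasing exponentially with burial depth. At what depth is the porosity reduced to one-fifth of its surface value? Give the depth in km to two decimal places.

φ/φ₀ = 1/5 ⇒ exp(−c·d) = 1/5 ⇒ d = ln(5) / c
d = 1.6094 / 0.51 = 3.156 km

3.16 km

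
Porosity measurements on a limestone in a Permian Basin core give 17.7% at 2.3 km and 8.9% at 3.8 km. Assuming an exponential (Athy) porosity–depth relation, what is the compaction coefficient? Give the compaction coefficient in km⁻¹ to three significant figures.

0.458 km⁻¹

Athy: φ(Z) = φ₀ e^(−kZ) ⇒ φ₁/φ₂ = e^{k(Z₂−Z₁)} ⇒ k = ln(φ₁/φ₂)/(Z₂−Z₁)
k = ln(0.177/0.089) / (3.8 − 2.3) = ln(1.989) / 1.5 = 0.6875 / 1.5 = 0.4583 km⁻¹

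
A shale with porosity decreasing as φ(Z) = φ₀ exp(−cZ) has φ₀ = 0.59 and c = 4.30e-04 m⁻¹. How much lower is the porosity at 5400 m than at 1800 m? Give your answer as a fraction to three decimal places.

Working in km (1 km = 1000 m; c in km⁻¹ = c in m⁻¹ × 1000):
φ(1.8) = 0.59·e^(−0.43×1.8) = 0.2721
φ(5.4) = 0.59·e^(−0.43×5.4) = 0.0579
Δφ = 0.2721 − 0.0579 = 0.2142

0.214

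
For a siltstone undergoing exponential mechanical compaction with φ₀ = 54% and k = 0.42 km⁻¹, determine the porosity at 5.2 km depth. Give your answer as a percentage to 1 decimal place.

6.1%

φ = φ₀·exp(−k·d) = 0.54 × exp(−0.42 × 5.2) = 0.54 × exp(−2.184)
  = 0.54 × 0.1126 = 0.0608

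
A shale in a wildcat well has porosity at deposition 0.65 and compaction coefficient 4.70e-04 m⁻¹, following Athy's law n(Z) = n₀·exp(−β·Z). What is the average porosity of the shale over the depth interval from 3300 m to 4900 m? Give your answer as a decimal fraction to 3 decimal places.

0.097

Working in km (1 km = 1000 m; β in km⁻¹ = β in m⁻¹ × 1000):
⟨n⟩ = (1/(Z₂−Z₁)) ∫ n₀ e^(−βZ) dZ = n₀·(e^(−β·Z₁) − e^(−β·Z₂)) / (β·(Z₂−Z₁))
e^(−0.47×3.3) = 0.2120; e^(−0.47×4.9) = 0.1000
⟨n⟩ = 0.65 × (0.2120 − 0.1000) / (0.47 × 1.6) = 0.65 × 0.1490 = 0.0969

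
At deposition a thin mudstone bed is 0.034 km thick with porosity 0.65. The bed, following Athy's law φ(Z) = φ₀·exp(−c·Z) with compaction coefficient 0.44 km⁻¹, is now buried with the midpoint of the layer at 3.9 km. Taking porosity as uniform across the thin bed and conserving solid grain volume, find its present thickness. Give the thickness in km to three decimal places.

Porosity at 3.9 km: φ = 0.65·exp(−0.44×3.9) = 0.1169
Solid-volume conservation: h(1−φ) = h₀(1−φ₀) ⇒ h = h₀·(1−φ₀)/(1−φ)
h = 0.034 × (1 − 0.65)/(1 − 0.1169) = 0.034 × 0.3963 = 0.0135 km

0.013 km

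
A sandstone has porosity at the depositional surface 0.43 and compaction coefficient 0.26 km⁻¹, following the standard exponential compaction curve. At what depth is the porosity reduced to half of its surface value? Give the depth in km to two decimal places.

2.67 km

phi/phi₀ = 1/2 ⇒ exp(−k·d) = 1/2 ⇒ d = ln(2) / k
d = 0.6931 / 0.26 = 2.666 km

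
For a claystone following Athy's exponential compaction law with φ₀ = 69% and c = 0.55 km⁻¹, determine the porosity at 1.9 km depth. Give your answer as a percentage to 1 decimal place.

24.3%

φ = φ₀·exp(−c·d) = 0.69 × exp(−0.55 × 1.9) = 0.69 × exp(−1.045)
  = 0.69 × 0.3517 = 0.2427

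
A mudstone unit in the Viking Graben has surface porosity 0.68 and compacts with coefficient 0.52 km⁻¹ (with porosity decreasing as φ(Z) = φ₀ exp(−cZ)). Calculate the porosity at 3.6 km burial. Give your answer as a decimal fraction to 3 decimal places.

0.105

φ = φ₀·exp(−c·Z) = 0.68 × exp(−0.52 × 3.6) = 0.68 × exp(−1.872)
  = 0.68 × 0.1538 = 0.1046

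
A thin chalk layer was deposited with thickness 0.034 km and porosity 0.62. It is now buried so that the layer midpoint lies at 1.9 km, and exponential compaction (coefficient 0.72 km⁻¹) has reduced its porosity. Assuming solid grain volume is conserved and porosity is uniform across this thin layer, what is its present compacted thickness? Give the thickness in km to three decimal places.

0.015 km

Porosity at 1.9 km: phi = 0.62·exp(−0.72×1.9) = 0.1579
Solid-volume conservation: h(1−phi) = h₀(1−phi₀) ⇒ h = h₀·(1−phi₀)/(1−phi)
h = 0.034 × (1 − 0.62)/(1 − 0.1579) = 0.034 × 0.4512 = 0.0153 km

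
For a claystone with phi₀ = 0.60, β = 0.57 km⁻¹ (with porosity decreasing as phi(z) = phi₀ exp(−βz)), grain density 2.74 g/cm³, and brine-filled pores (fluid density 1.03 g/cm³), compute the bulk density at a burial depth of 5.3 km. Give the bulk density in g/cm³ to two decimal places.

Porosity at depth: phi = 0.6·exp(−0.57×5.3) = 0.6×0.0488 = 0.0293
Bulk density: ρ_b = (1−phi)ρ_g + phi·ρ_f = 0.9707×2.74 + 0.0293×1.03
       = 2.660 + 0.030 = 2.690 g/cm³

2.69 g/cm³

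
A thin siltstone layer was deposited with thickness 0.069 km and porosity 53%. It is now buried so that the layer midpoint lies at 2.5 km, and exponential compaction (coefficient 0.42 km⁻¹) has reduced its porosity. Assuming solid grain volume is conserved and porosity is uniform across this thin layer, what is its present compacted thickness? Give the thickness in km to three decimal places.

0.040 km

Porosity at 2.5 km: n = 0.53·exp(−0.42×2.5) = 0.1855
Solid-volume conservation: h(1−n) = h₀(1−n₀) ⇒ h = h₀·(1−n₀)/(1−n)
h = 0.069 × (1 − 0.53)/(1 − 0.1855) = 0.069 × 0.5770 = 0.0398 km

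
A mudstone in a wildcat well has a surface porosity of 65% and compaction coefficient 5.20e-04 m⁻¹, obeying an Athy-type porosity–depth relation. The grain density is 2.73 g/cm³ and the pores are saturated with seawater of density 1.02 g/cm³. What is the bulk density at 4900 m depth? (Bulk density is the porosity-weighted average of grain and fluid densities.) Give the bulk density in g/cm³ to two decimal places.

2.64 g/cm³

Working in km (1 km = 1000 m; k in km⁻¹ = k in m⁻¹ × 1000):
Porosity at depth: φ = 0.65·exp(−0.52×4.9) = 0.65×0.0782 = 0.0509
Bulk density: ρ_b = (1−φ)ρ_g + φ·ρ_f = 0.9491×2.73 + 0.0509×1.02
       = 2.591 + 0.052 = 2.643 g/cm³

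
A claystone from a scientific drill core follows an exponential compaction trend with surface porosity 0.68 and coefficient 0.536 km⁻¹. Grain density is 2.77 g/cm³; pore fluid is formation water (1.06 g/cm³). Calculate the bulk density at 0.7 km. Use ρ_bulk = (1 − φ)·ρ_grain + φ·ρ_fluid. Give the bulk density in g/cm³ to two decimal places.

Porosity at depth: phi = 0.68·exp(−0.536×0.7) = 0.68×0.6872 = 0.4673
Bulk density: ρ_b = (1−phi)ρ_g + phi·ρ_f = 0.5327×2.77 + 0.4673×1.06
       = 1.476 + 0.495 = 1.971 g/cm³

1.97 g/cm³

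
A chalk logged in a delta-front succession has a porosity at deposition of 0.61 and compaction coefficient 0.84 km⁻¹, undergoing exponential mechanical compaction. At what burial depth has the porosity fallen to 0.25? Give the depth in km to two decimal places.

1.06 km

Invert Athy's law: Z = ln(φ₀/φ) / k
Z = ln(0.61/0.25) / 0.84 = ln(2.44) / 0.84 = 0.8920 / 0.84 = 1.062 km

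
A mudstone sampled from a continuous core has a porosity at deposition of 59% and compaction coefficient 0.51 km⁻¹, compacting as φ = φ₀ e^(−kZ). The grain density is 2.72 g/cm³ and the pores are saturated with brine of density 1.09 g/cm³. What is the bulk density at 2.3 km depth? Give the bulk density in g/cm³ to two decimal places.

Porosity at depth: φ = 0.59·exp(−0.51×2.3) = 0.59×0.3094 = 0.1826
Bulk density: ρ_b = (1−φ)ρ_g + φ·ρ_f = 0.8174×2.72 + 0.1826×1.09
       = 2.223 + 0.199 = 2.422 g/cm³

2.42 g/cm³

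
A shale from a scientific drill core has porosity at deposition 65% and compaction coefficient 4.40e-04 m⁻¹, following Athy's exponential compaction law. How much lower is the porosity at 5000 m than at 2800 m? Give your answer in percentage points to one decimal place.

Working in km (1 km = 1000 m; c in km⁻¹ = c in m⁻¹ × 1000):
φ(2.8) = 0.65·e^(−0.44×2.8) = 0.1896
φ(5) = 0.65·e^(−0.44×5) = 0.0720
Δφ = 0.1896 − 0.0720 = 0.1176

11.8 percentage points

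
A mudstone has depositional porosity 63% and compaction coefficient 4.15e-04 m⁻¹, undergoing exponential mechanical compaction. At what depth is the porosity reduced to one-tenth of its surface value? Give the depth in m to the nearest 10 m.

5550 m

Working in km (1 km = 1000 m; k in km⁻¹ = k in m⁻¹ × 1000):
n/n₀ = 1/10 ⇒ exp(−k·d) = 1/10 ⇒ d = ln(10) / k
d = 2.3026 / 0.415 = 5.548 km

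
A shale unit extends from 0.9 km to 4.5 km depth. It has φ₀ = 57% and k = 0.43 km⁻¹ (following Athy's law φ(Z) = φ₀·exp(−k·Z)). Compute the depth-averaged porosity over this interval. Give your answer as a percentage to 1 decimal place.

⟨φ⟩ = (1/(Z₂−Z₁)) ∫ φ₀ e^(−kZ) dZ = φ₀·(e^(−k·Z₁) − e^(−k·Z₂)) / (k·(Z₂−Z₁))
e^(−0.43×0.9) = 0.6791; e^(−0.43×4.5) = 0.1444
⟨φ⟩ = 0.57 × (0.6791 − 0.1444) / (0.43 × 3.6) = 0.57 × 0.3454 = 0.1969

19.7%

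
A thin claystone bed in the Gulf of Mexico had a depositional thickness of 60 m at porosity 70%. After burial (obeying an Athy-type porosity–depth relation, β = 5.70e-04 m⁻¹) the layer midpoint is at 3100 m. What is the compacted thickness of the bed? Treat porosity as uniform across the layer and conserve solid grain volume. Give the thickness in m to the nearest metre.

Working in km (1 km = 1000 m; β in km⁻¹ = β in m⁻¹ × 1000):
Porosity at 3.1 km: phi = 0.7·exp(−0.57×3.1) = 0.1196
Solid-volume conservation: h(1−phi) = h₀(1−phi₀) ⇒ h = h₀·(1−phi₀)/(1−phi)
h = 0.06 × (1 − 0.7)/(1 − 0.1196) = 0.06 × 0.3408 = 0.0204 km

20 m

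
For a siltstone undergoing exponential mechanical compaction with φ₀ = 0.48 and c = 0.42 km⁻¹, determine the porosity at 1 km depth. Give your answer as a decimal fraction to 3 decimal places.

φ = φ₀·exp(−c·d) = 0.48 × exp(−0.42 × 1) = 0.48 × exp(−0.42)
  = 0.48 × 0.6570 = 0.3154

0.315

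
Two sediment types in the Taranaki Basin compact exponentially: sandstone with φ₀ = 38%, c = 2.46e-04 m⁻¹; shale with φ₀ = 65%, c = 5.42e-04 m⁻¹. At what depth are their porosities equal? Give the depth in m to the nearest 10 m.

1810 m

Working in km (1 km = 1000 m; c in km⁻¹ = c in m⁻¹ × 1000):
Set φ₀ₐ e^(−cₐz) = φ₀ᵦ e^(−cᵦz) ⇒ ln(φ₀ₐ/φ₀ᵦ) = (cₐ − cᵦ)·z
z = ln(0.38/0.65) / (0.246 − 0.542) = -0.5368 / -0.296 = 1.814 km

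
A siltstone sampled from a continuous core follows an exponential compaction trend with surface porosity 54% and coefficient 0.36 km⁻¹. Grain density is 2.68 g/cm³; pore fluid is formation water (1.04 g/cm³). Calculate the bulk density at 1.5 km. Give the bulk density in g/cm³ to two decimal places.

Porosity at depth: n = 0.54·exp(−0.36×1.5) = 0.54×0.5827 = 0.3147
Bulk density: ρ_b = (1−n)ρ_g + n·ρ_f = 0.6853×2.68 + 0.3147×1.04
       = 1.837 + 0.327 = 2.164 g/cm³

2.16 g/cm³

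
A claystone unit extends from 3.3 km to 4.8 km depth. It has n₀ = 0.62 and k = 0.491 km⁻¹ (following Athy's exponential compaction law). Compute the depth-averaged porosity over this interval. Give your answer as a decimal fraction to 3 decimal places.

⟨n⟩ = (1/(Z₂−Z₁)) ∫ n₀ e^(−kZ) dZ = n₀·(e^(−k·Z₁) − e^(−k·Z₂)) / (k·(Z₂−Z₁))
e^(−0.491×3.3) = 0.1978; e^(−0.491×4.8) = 0.0947
⟨n⟩ = 0.62 × (0.1978 − 0.0947) / (0.491 × 1.5) = 0.62 × 0.1400 = 0.0868

0.087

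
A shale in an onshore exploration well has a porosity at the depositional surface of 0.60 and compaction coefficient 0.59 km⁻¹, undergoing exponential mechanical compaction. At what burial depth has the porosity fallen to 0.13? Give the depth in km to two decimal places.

Invert Athy's law: z = ln(n₀/n) / k
z = ln(0.6/0.13) / 0.59 = ln(4.615) / 0.59 = 1.5294 / 0.59 = 2.592 km

2.59 km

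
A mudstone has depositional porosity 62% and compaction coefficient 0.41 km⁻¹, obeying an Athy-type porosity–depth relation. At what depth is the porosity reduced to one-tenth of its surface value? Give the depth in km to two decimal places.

5.62 km

n/n₀ = 1/10 ⇒ exp(−c·z) = 1/10 ⇒ z = ln(10) / c
z = 2.3026 / 0.41 = 5.616 km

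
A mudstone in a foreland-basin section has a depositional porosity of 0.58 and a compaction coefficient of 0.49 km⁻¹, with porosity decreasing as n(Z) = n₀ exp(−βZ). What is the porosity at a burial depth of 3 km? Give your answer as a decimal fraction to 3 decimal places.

0.133

n = n₀·exp(−β·Z) = 0.58 × exp(−0.49 × 3) = 0.58 × exp(−1.47)
  = 0.58 × 0.2299 = 0.1334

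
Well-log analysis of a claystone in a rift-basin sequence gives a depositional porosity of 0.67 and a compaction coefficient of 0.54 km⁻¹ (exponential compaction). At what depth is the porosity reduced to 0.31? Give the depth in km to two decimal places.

1.43 km

Invert Athy's law: z = ln(φ₀/φ) / β
z = ln(0.67/0.31) / 0.54 = ln(2.161) / 0.54 = 0.7707 / 0.54 = 1.427 km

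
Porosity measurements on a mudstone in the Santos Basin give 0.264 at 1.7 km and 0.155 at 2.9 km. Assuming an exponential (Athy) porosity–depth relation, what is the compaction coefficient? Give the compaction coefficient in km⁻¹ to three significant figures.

0.444 km⁻¹

Athy: φ(d) = φ₀ e^(−βd) ⇒ φ₁/φ₂ = e^{β(d₂−d₁)} ⇒ β = ln(φ₁/φ₂)/(d₂−d₁)
β = ln(0.264/0.155) / (2.9 − 1.7) = ln(1.703) / 1.2 = 0.5325 / 1.2 = 0.4438 km⁻¹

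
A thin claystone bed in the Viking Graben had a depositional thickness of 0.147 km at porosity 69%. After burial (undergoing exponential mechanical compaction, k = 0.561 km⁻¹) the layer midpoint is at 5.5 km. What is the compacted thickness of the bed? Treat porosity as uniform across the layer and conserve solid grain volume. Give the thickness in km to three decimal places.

0.047 km

Porosity at 5.5 km: n = 0.69·exp(−0.561×5.5) = 0.0315
Solid-volume conservation: h(1−n) = h₀(1−n₀) ⇒ h = h₀·(1−n₀)/(1−n)
h = 0.147 × (1 − 0.69)/(1 − 0.0315) = 0.147 × 0.3201 = 0.0471 km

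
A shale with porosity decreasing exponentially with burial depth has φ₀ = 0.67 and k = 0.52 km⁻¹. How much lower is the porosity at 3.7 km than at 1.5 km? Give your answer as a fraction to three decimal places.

0.209

φ(1.5) = 0.67·e^(−0.52×1.5) = 0.3071
φ(3.7) = 0.67·e^(−0.52×3.7) = 0.0978
Δφ = 0.3071 − 0.0978 = 0.2093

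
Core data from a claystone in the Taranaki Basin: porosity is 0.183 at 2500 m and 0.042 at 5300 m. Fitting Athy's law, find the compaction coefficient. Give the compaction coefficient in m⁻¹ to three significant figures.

Working in km (1 km = 1000 m; c in km⁻¹ = c in m⁻¹ × 1000):
Athy: n(z) = n₀ e^(−cz) ⇒ n₁/n₂ = e^{c(z₂−z₁)} ⇒ c = ln(n₁/n₂)/(z₂−z₁)
c = ln(0.183/0.042) / (5.3 − 2.5) = ln(4.357) / 2.8 = 1.4718 / 2.8 = 0.5256 km⁻¹

0.000526 m⁻¹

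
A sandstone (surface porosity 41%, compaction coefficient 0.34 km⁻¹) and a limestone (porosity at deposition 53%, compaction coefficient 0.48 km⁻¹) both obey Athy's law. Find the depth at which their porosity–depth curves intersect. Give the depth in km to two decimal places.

Set n₀ₐ e^(−cₐz) = n₀ᵦ e^(−cᵦz) ⇒ ln(n₀ₐ/n₀ᵦ) = (cₐ − cᵦ)·z
z = ln(0.41/0.53) / (0.34 − 0.48) = -0.2567 / -0.14 = 1.834 km

1.83 km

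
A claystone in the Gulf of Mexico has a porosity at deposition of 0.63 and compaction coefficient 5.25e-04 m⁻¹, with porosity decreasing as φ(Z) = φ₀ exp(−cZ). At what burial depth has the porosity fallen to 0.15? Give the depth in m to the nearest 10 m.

2730 m

Working in km (1 km = 1000 m; c in km⁻¹ = c in m⁻¹ × 1000):
Invert Athy's law: Z = ln(φ₀/φ) / c
Z = ln(0.63/0.15) / 0.525 = ln(4.2) / 0.525 = 1.4351 / 0.525 = 2.733 km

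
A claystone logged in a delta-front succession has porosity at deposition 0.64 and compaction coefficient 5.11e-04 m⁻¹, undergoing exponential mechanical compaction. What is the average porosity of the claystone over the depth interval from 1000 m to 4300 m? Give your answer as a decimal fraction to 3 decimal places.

0.186

Working in km (1 km = 1000 m; β in km⁻¹ = β in m⁻¹ × 1000):
⟨φ⟩ = (1/(Z₂−Z₁)) ∫ φ₀ e^(−βZ) dZ = φ₀·(e^(−β·Z₁) − e^(−β·Z₂)) / (β·(Z₂−Z₁))
e^(−0.511×1) = 0.5999; e^(−0.511×4.3) = 0.1111
⟨φ⟩ = 0.64 × (0.5999 − 0.1111) / (0.511 × 3.3) = 0.64 × 0.2899 = 0.1855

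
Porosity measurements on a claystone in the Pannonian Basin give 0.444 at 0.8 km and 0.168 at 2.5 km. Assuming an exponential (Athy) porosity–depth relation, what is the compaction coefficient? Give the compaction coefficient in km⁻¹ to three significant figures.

Athy: φ(z) = φ₀ e^(−kz) ⇒ φ₁/φ₂ = e^{k(z₂−z₁)} ⇒ k = ln(φ₁/φ₂)/(z₂−z₁)
k = ln(0.444/0.168) / (2.5 − 0.8) = ln(2.643) / 1.7 = 0.9719 / 1.7 = 0.5717 km⁻¹

0.572 km⁻¹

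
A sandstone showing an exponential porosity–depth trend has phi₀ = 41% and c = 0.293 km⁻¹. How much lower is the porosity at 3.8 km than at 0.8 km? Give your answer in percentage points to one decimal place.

19.0 percentage points

phi(0.8) = 0.41·e^(−0.293×0.8) = 0.3243
phi(3.8) = 0.41·e^(−0.293×3.8) = 0.1347
Δphi = 0.3243 − 0.1347 = 0.1897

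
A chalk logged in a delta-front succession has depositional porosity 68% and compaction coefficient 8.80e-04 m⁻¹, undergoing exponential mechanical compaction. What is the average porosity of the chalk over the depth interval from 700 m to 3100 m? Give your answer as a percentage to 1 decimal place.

15.3%

Working in km (1 km = 1000 m; c in km⁻¹ = c in m⁻¹ × 1000):
⟨φ⟩ = (1/(d₂−d₁)) ∫ φ₀ e^(−cd) dd = φ₀·(e^(−c·d₁) − e^(−c·d₂)) / (c·(d₂−d₁))
e^(−0.88×0.7) = 0.5401; e^(−0.88×3.1) = 0.0653
⟨φ⟩ = 0.68 × (0.5401 − 0.0653) / (0.88 × 2.4) = 0.68 × 0.2248 = 0.1529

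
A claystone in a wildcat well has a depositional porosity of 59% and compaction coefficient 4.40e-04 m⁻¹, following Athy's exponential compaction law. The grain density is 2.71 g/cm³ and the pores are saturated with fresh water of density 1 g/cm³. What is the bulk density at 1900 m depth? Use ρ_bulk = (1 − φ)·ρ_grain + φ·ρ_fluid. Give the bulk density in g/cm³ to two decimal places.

Working in km (1 km = 1000 m; k in km⁻¹ = k in m⁻¹ × 1000):
Porosity at depth: n = 0.59·exp(−0.44×1.9) = 0.59×0.4334 = 0.2557
Bulk density: ρ_b = (1−n)ρ_g + n·ρ_f = 0.7443×2.71 + 0.2557×1
       = 2.017 + 0.256 = 2.273 g/cm³

2.27 g/cm³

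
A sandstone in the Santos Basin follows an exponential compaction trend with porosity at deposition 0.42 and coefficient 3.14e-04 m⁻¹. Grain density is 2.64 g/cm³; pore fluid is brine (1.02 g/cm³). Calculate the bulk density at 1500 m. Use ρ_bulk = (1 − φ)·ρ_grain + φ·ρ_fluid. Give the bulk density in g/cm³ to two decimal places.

Working in km (1 km = 1000 m; c in km⁻¹ = c in m⁻¹ × 1000):
Porosity at depth: phi = 0.42·exp(−0.314×1.5) = 0.42×0.6244 = 0.2622
Bulk density: ρ_b = (1−phi)ρ_g + phi·ρ_f = 0.7378×2.64 + 0.2622×1.02
       = 1.948 + 0.267 = 2.215 g/cm³

2.22 g/cm³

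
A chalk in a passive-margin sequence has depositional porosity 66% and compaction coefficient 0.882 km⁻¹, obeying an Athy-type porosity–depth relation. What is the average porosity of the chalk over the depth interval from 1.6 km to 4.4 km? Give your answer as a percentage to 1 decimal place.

⟨φ⟩ = (1/(Z₂−Z₁)) ∫ φ₀ e^(−kZ) dZ = φ₀·(e^(−k·Z₁) − e^(−k·Z₂)) / (k·(Z₂−Z₁))
e^(−0.882×1.6) = 0.2439; e^(−0.882×4.4) = 0.0206
⟨φ⟩ = 0.66 × (0.2439 − 0.0206) / (0.882 × 2.8) = 0.66 × 0.0904 = 0.0597

6.0%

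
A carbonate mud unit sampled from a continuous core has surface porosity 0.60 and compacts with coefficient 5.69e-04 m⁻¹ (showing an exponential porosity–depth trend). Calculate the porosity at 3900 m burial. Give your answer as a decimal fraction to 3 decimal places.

0.065

Working in km (1 km = 1000 m; β in km⁻¹ = β in m⁻¹ × 1000):
phi = phi₀·exp(−β·Z) = 0.6 × exp(−0.569 × 3.9) = 0.6 × exp(−2.219)
  = 0.6 × 0.1087 = 0.0652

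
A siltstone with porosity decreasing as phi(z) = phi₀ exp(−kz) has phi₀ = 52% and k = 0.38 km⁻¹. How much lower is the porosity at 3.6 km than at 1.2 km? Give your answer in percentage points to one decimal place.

phi(1.2) = 0.52·e^(−0.38×1.2) = 0.3296
phi(3.6) = 0.52·e^(−0.38×3.6) = 0.1324
Δphi = 0.3296 − 0.1324 = 0.1972

19.7 percentage points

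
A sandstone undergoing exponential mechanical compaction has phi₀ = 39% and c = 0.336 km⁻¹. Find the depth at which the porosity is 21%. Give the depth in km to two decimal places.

1.84 km

Invert Athy's law: d = ln(phi₀/phi) / c
d = ln(0.39/0.21) / 0.336 = ln(1.857) / 0.336 = 0.6190 / 0.336 = 1.842 km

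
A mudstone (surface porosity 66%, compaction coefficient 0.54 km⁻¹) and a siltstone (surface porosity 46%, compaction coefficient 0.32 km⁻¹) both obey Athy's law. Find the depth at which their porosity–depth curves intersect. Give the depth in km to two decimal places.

Set phi₀ₐ e^(−βₐd) = phi₀ᵦ e^(−βᵦd) ⇒ ln(phi₀ₐ/phi₀ᵦ) = (βₐ − βᵦ)·d
d = ln(0.66/0.46) / (0.54 − 0.32) = 0.3610 / 0.22 = 1.641 km

1.64 km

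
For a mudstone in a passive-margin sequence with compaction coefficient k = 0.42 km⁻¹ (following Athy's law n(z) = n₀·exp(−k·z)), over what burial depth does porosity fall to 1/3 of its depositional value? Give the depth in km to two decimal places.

2.62 km

n/n₀ = 1/3 ⇒ exp(−k·z) = 1/3 ⇒ z = ln(3) / k
z = 1.0986 / 0.42 = 2.616 km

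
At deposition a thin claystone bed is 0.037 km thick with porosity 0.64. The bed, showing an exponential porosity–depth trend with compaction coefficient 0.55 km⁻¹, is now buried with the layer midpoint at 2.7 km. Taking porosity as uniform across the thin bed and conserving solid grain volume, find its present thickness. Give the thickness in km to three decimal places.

Porosity at 2.7 km: φ = 0.64·exp(−0.55×2.7) = 0.1450
Solid-volume conservation: h(1−φ) = h₀(1−φ₀) ⇒ h = h₀·(1−φ₀)/(1−φ)
h = 0.037 × (1 − 0.64)/(1 − 0.1450) = 0.037 × 0.4210 = 0.0156 km

0.016 km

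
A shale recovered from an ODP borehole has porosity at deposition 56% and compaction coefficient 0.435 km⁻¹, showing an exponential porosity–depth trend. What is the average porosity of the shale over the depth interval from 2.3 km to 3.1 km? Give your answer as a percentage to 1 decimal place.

17.4%

⟨phi⟩ = (1/(z₂−z₁)) ∫ phi₀ e^(−βz) dz = phi₀·(e^(−β·z₁) − e^(−β·z₂)) / (β·(z₂−z₁))
e^(−0.435×2.3) = 0.3677; e^(−0.435×3.1) = 0.2596
⟨phi⟩ = 0.56 × (0.3677 − 0.2596) / (0.435 × 0.8) = 0.56 × 0.3105 = 0.1739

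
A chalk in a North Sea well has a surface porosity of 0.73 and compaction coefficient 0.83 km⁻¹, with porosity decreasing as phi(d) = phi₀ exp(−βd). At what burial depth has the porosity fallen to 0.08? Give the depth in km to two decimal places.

Invert Athy's law: d = ln(phi₀/phi) / β
d = ln(0.73/0.08) / 0.83 = ln(9.125) / 0.83 = 2.2110 / 0.83 = 2.664 km

2.66 km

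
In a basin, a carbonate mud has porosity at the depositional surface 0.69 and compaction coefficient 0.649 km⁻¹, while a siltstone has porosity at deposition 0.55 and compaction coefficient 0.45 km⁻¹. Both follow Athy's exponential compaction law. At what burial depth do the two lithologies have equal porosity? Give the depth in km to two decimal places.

1.14 km

Set phi₀ₐ e^(−kₐz) = phi₀ᵦ e^(−kᵦz) ⇒ ln(phi₀ₐ/phi₀ᵦ) = (kₐ − kᵦ)·z
z = ln(0.69/0.55) / (0.649 − 0.45) = 0.2268 / 0.199 = 1.140 km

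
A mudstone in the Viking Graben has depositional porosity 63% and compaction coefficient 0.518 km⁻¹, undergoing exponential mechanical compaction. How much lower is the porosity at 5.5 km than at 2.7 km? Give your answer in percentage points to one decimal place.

phi(2.7) = 0.63·e^(−0.518×2.7) = 0.1556
phi(5.5) = 0.63·e^(−0.518×5.5) = 0.0365
Δphi = 0.1556 − 0.0365 = 0.1191

11.9 percentage points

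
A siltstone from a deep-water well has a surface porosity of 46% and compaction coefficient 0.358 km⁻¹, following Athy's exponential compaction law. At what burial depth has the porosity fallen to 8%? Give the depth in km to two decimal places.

4.89 km

Invert Athy's law: d = ln(phi₀/phi) / β
d = ln(0.46/0.08) / 0.358 = ln(5.75) / 0.358 = 1.7492 / 0.358 = 4.886 km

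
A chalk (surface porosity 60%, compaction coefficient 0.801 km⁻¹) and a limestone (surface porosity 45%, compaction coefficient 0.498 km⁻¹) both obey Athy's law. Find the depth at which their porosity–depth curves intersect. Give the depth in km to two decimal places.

Set phi₀ₐ e^(−cₐZ) = phi₀ᵦ e^(−cᵦZ) ⇒ ln(phi₀ₐ/phi₀ᵦ) = (cₐ − cᵦ)·Z
Z = ln(0.6/0.45) / (0.801 − 0.498) = 0.2877 / 0.303 = 0.949 km

0.95 km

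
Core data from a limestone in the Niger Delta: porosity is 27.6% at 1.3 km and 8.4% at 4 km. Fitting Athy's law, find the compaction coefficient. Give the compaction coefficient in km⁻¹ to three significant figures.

0.441 km⁻¹

Athy: φ(z) = φ₀ e^(−βz) ⇒ φ₁/φ₂ = e^{β(z₂−z₁)} ⇒ β = ln(φ₁/φ₂)/(z₂−z₁)
β = ln(0.276/0.084) / (4 − 1.3) = ln(3.286) / 2.7 = 1.1896 / 2.7 = 0.4406 km⁻¹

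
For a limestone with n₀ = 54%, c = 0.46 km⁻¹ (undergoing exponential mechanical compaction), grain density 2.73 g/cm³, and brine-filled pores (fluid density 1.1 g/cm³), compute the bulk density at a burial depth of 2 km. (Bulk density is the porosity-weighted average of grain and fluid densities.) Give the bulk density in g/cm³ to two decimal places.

2.38 g/cm³

Porosity at depth: n = 0.54·exp(−0.46×2) = 0.54×0.3985 = 0.2152
Bulk density: ρ_b = (1−n)ρ_g + n·ρ_f = 0.7848×2.73 + 0.2152×1.1
       = 2.143 + 0.237 = 2.379 g/cm³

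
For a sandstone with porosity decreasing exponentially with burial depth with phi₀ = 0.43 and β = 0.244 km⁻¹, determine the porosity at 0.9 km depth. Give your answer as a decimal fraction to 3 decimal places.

phi = phi₀·exp(−β·d) = 0.43 × exp(−0.244 × 0.9) = 0.43 × exp(−0.2196)
  = 0.43 × 0.8028 = 0.3452

0.345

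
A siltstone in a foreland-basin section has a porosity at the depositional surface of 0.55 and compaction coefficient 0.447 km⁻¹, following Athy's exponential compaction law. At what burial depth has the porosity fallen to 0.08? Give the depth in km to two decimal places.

Invert Athy's law: z = ln(φ₀/φ) / β
z = ln(0.55/0.08) / 0.447 = ln(6.875) / 0.447 = 1.9279 / 0.447 = 4.313 km

4.31 km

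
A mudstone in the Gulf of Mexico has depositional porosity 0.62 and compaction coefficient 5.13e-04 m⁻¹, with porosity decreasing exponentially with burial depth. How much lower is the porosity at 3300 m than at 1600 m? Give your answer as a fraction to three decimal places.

0.159

Working in km (1 km = 1000 m; k in km⁻¹ = k in m⁻¹ × 1000):
φ(1.6) = 0.62·e^(−0.513×1.6) = 0.2728
φ(3.3) = 0.62·e^(−0.513×3.3) = 0.1141
Δφ = 0.2728 − 0.1141 = 0.1588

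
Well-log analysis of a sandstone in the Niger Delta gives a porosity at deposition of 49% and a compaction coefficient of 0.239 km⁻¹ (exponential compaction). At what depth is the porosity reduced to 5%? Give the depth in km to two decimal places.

9.55 km

Invert Athy's law: z = ln(φ₀/φ) / β
z = ln(0.49/0.05) / 0.239 = ln(9.8) / 0.239 = 2.2824 / 0.239 = 9.550 km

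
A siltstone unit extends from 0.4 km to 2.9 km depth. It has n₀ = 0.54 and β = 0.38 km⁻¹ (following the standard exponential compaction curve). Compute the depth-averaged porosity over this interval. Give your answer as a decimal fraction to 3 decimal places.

⟨n⟩ = (1/(Z₂−Z₁)) ∫ n₀ e^(−βZ) dZ = n₀·(e^(−β·Z₁) − e^(−β·Z₂)) / (β·(Z₂−Z₁))
e^(−0.38×0.4) = 0.8590; e^(−0.38×2.9) = 0.3322
⟨n⟩ = 0.54 × (0.8590 − 0.3322) / (0.38 × 2.5) = 0.54 × 0.5545 = 0.2994

0.299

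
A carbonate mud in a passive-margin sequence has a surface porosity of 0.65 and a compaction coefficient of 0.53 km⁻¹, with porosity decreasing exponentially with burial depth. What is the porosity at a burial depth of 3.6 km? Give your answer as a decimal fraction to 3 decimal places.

0.096

n = n₀·exp(−k·z) = 0.65 × exp(−0.53 × 3.6) = 0.65 × exp(−1.908)
  = 0.65 × 0.1484 = 0.0964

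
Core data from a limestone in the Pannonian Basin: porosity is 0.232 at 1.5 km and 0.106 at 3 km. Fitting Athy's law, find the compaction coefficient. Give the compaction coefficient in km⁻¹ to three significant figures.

Athy: φ(z) = φ₀ e^(−cz) ⇒ φ₁/φ₂ = e^{c(z₂−z₁)} ⇒ c = ln(φ₁/φ₂)/(z₂−z₁)
c = ln(0.232/0.106) / (3 − 1.5) = ln(2.189) / 1.5 = 0.7833 / 1.5 = 0.5222 km⁻¹

0.522 km⁻¹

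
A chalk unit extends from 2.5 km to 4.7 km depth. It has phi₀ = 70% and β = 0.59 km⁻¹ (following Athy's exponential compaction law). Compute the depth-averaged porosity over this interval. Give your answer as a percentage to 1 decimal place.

9.0%

⟨phi⟩ = (1/(Z₂−Z₁)) ∫ phi₀ e^(−βZ) dZ = phi₀·(e^(−β·Z₁) − e^(−β·Z₂)) / (β·(Z₂−Z₁))
e^(−0.59×2.5) = 0.2288; e^(−0.59×4.7) = 0.0625
⟨phi⟩ = 0.7 × (0.2288 − 0.0625) / (0.59 × 2.2) = 0.7 × 0.1281 = 0.0897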